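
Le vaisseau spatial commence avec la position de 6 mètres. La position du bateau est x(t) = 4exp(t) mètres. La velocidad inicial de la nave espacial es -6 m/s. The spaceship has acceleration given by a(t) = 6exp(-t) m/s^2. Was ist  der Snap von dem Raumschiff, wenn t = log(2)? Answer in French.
Pour résoudre ceci, nous devons prendre 2 dérivées de notre équation de l'accélération a(t) = 6·exp(-t). En prenant d/dt de a(t), nous trouvons j(t) = -6·exp(-t). En prenant d/dt de j(t), nous trouvons s(t) = 6·exp(-t). Nous avons le snap s(t) = 6·exp(-t). En substituant t = log(2): s(log(2)) = 3.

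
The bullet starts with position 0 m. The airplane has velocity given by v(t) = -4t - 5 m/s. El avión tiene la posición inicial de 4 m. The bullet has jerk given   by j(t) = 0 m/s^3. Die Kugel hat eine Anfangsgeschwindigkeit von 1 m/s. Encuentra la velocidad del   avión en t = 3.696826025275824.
Tenemos la velocidad v(t) = -4·t - 5. Sustituyendo t = 3.696826025275824: v(3.696826025275824) = -19.7873041011033.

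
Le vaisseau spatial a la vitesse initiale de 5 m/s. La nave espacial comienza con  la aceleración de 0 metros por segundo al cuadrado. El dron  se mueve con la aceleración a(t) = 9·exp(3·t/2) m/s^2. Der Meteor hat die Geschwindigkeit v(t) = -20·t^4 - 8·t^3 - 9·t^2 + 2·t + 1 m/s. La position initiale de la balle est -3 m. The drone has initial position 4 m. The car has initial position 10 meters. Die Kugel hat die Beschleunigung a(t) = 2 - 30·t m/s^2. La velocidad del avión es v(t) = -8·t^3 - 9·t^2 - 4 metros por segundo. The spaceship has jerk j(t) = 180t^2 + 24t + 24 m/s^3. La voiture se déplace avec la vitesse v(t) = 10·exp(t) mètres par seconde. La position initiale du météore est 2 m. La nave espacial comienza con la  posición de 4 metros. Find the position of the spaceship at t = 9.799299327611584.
We need to integrate our jerk equation j(t) = 180·t^2 + 24·t + 24 3 times. The integral of jerk, with a(0) = 0, gives acceleration: a(t) = 12·t·(5·t^2 + t + 2). Taking ∫a(t)dt and applying v(0) = 5, we find v(t) = 15·t^4 + 4·t^3 + 12·t^2 + 5. Integrating velocity and using the initial condition x(0) = 4, we get x(t) = 3·t^5 + t^4 + 4·t^3 + 5·t + 4. Using x(t) = 3·t^5 + t^4 + 4·t^3 + 5·t + 4 and substituting t = 9.799299327611584, we find x = 284117.312273231.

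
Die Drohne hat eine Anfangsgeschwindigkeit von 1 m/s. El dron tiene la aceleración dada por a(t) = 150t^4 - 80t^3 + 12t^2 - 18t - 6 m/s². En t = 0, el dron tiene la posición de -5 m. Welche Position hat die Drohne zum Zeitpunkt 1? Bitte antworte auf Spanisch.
Necesitamos integrar nuestra ecuación de la aceleración a(t) = 150·t^4 - 80·t^3 + 12·t^2 - 18·t - 6 2 veces. Integrando la aceleración y usando la condición inicial v(0) = 1, obtenemos v(t) = 30·t^5 - 20·t^4 + 4·t^3 - 9·t^2 - 6·t + 1. La antiderivada de la velocidad es la posición. Usando x(0) = -5, obtenemos x(t) = 5·t^6 - 4·t^5 + t^4 - 3·t^3 - 3·t^2 + t - 5. Tenemos la posición x(t) = 5·t^6 - 4·t^5 + t^4 - 3·t^3 - 3·t^2 + t - 5. Sustituyendo t = 1: x(1) = -8.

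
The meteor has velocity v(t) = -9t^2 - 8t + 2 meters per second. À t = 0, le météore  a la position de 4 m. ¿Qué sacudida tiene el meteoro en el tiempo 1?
Para resolver esto, necesitamos tomar 2 derivadas de nuestra ecuación de la velocidad v(t) = -9·t^2 - 8·t + 2. Tomando d/dt de v(t), encontramos a(t) = -18·t - 8. Derivando la aceleración, obtenemos la sacudida: j(t) = -18. De la ecuación de la sacudida j(t) = -18, sustituimos t = 1 para obtener j = -18.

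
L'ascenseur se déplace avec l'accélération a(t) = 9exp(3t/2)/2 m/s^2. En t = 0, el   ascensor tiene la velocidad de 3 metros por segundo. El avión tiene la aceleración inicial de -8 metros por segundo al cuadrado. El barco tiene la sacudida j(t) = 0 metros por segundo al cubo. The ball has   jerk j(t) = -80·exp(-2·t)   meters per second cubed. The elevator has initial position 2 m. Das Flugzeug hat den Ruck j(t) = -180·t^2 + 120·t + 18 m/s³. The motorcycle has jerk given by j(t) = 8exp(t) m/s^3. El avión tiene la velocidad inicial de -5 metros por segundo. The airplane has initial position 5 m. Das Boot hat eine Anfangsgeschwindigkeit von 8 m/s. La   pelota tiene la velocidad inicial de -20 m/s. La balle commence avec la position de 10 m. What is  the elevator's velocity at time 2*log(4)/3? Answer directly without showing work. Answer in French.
v(2*log(4)/3) = 12.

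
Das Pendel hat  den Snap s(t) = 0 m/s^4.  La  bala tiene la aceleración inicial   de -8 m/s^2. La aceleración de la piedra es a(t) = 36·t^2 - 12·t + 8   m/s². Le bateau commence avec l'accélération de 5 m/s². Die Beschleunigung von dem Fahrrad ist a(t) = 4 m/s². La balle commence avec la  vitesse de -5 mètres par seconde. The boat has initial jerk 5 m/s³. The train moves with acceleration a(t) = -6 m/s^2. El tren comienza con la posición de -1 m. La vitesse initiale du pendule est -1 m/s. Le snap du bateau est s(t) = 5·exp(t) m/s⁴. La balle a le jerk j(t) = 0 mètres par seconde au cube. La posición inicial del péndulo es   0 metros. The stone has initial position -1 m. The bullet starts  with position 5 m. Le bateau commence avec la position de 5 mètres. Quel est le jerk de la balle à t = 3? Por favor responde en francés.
Nous avons le jerk j(t) = 0. En substituant t = 3: j(3) = 0.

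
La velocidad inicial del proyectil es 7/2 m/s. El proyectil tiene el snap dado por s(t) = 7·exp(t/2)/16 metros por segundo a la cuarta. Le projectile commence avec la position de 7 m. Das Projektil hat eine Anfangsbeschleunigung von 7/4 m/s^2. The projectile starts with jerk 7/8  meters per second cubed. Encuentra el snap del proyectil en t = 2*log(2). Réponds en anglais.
We have snap s(t) = 7·exp(t/2)/16. Substituting t = 2*log(2): s(2*log(2)) = 7/8.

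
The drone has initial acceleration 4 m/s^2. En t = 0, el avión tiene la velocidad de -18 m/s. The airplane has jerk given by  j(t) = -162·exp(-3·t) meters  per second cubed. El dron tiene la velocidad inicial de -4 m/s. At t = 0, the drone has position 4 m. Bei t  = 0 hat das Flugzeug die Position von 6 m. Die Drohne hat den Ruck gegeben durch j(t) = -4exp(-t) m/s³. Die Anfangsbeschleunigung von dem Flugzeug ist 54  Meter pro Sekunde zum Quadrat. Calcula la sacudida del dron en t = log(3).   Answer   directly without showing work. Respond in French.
j(log(3)) = -4/3.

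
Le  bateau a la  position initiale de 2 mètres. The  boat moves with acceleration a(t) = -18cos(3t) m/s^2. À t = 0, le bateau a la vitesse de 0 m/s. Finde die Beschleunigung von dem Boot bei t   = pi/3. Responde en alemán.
Mit a(t) = -18·cos(3·t) und Einsetzen von t = pi/3, finden wir a = 18.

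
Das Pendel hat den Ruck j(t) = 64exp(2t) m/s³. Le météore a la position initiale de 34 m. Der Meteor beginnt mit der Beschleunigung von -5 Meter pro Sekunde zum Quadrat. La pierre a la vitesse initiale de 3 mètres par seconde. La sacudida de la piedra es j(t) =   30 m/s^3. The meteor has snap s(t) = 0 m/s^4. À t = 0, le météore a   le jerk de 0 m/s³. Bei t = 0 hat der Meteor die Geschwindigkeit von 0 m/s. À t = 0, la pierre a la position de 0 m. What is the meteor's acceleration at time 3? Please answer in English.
We need to integrate our snap equation s(t) = 0 2 times. Finding the antiderivative of s(t) and using j(0) = 0: j(t) = 0. The antiderivative of jerk, with a(0) = -5, gives acceleration: a(t) = -5. Using a(t) = -5 and substituting t = 3, we find a = -5.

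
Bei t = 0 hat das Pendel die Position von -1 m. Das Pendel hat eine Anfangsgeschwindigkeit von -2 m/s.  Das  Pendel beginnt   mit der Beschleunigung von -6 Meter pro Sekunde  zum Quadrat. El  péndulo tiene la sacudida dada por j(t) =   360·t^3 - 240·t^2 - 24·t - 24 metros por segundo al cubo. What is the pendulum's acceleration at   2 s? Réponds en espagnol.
Debemos encontrar la antiderivada de nuestra ecuación de la sacudida j(t) = 360·t^3 - 240·t^2 - 24·t - 24 1 vez. La antiderivada de la sacudida, con a(0) = -6, da la aceleración: a(t) = 90·t^4 - 80·t^3 - 12·t^2 - 24·t - 6. De la ecuación de la aceleración a(t) = 90·t^4 - 80·t^3 - 12·t^2 - 24·t - 6, sustituimos t = 2 para obtener a = 698.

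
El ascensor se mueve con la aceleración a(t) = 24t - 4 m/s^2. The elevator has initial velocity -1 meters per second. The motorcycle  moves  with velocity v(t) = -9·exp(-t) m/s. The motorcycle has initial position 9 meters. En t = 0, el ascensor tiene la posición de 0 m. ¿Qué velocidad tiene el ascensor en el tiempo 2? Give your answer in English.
To solve this, we need to take 1 antiderivative of our acceleration equation a(t) = 24·t - 4. The antiderivative of acceleration is velocity. Using v(0) = -1, we get v(t) = 12·t^2 - 4·t - 1. Using v(t) = 12·t^2 - 4·t - 1 and substituting t = 2, we find v = 39.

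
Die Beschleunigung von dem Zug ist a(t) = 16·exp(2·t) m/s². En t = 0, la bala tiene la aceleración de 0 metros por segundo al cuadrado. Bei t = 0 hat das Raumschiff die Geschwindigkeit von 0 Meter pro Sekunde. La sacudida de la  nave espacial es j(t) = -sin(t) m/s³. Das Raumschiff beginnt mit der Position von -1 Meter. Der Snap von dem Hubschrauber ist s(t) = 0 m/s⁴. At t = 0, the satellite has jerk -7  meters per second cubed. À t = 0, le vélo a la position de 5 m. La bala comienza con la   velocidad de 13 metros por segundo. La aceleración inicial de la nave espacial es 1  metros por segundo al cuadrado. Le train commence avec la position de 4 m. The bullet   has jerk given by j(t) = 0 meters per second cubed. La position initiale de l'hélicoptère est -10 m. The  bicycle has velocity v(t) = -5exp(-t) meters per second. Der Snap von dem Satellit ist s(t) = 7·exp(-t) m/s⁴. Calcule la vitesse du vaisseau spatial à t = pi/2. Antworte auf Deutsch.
Wir müssen unsere Gleichung für den Ruck j(t) = -sin(t) 2-mal integrieren. Mit ∫j(t)dt und Anwendung von a(0) = 1, finden wir a(t) = cos(t). Die Stammfunktion von der Beschleunigung ist die Geschwindigkeit. Mit v(0) = 0 erhalten wir v(t) = sin(t). Wir haben die Geschwindigkeit v(t) = sin(t). Durch Einsetzen von t = pi/2: v(pi/2) = 1.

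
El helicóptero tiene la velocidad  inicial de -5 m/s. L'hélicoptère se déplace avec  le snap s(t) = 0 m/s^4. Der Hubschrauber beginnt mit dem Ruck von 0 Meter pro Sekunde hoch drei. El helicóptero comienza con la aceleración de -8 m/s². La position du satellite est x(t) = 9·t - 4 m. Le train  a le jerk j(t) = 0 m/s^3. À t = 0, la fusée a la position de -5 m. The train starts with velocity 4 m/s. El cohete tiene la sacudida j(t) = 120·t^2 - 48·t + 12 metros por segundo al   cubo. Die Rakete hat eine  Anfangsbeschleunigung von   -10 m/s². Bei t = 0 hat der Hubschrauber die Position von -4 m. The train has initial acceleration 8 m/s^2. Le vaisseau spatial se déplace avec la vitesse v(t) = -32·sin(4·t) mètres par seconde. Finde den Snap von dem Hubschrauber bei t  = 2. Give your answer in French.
Nous avons le snap s(t) = 0. En substituant t = 2: s(2) = 0.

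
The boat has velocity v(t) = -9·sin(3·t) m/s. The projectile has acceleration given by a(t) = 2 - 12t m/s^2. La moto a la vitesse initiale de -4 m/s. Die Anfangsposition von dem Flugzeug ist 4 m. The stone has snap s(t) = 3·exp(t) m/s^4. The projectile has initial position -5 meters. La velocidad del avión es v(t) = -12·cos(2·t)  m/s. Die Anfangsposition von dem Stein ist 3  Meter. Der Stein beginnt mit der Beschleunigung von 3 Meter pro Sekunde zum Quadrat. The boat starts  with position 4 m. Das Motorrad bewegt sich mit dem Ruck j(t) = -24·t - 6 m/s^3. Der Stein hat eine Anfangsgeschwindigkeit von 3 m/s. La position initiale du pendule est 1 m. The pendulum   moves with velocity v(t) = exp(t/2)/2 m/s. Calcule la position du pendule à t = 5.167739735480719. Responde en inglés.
To solve this, we need to take 1 antiderivative of our velocity equation v(t) = exp(t/2)/2. The antiderivative of velocity, with x(0) = 1, gives position: x(t) = exp(t/2). We have position x(t) = exp(t/2). Substituting t = 5.167739735480719: x(5.167739735480719) = 13.2483082858380.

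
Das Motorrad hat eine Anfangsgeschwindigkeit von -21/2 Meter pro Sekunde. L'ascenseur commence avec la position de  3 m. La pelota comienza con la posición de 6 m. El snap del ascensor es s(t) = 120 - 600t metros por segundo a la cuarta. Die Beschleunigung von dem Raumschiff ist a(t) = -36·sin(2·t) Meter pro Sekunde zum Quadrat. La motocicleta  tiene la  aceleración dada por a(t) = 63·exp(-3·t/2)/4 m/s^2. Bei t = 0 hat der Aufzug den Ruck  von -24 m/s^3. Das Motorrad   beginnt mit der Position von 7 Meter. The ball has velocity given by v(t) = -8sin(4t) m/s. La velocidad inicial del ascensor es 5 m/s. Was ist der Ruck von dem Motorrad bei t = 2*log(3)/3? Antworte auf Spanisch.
Debemos derivar nuestra ecuación de la aceleración a(t) = 63·exp(-3·t/2)/4 1 vez. La derivada de la aceleración da la sacudida: j(t) = -189·exp(-3·t/2)/8. Usando j(t) = -189·exp(-3·t/2)/8 y sustituyendo t = 2*log(3)/3, encontramos j = -63/8.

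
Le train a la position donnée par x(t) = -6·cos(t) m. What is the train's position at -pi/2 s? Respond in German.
Aus der Gleichung für die Position x(t) = -6·cos(t), setzen wir t = -pi/2 ein und erhalten x = 0.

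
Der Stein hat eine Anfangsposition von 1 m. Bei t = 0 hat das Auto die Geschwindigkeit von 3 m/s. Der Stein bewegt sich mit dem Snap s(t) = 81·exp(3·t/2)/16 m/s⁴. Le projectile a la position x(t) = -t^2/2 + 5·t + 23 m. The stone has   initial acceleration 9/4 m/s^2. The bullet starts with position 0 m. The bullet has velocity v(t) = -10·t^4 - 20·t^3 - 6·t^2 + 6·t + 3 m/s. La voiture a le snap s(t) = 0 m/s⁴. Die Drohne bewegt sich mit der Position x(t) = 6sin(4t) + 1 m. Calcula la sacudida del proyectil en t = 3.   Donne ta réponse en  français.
Nous devons dériver notre équation de la position x(t) = -t^2/2 + 5·t + 23 3 fois. En dérivant la position, nous obtenons la vitesse: v(t) = 5 - t. En dérivant la vitesse, nous obtenons l'accélération: a(t) = -1. En prenant d/dt de a(t), nous trouvons j(t) = 0. En utilisant j(t) = 0 et en substituant t = 3, nous trouvons j = 0.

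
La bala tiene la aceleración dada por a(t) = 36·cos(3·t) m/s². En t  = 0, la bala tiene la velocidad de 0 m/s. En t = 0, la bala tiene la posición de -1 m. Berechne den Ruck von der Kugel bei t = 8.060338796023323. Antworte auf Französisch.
Nous devons dériver notre équation de l'accélération a(t) = 36·cos(3·t) 1 fois. En dérivant l'accélération, nous obtenons le jerk: j(t) = -108·sin(3·t). De l'équation du jerk j(t) = -108·sin(3·t), nous substituons t = 8.060338796023323 pour obtenir j = 87.9571013338649.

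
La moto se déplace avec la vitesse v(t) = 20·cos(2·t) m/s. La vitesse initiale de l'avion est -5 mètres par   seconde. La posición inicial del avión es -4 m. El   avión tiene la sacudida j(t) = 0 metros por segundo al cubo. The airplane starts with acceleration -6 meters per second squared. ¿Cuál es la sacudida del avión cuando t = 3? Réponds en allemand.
Mit j(t) = 0 und Einsetzen von t = 3, finden wir j = 0.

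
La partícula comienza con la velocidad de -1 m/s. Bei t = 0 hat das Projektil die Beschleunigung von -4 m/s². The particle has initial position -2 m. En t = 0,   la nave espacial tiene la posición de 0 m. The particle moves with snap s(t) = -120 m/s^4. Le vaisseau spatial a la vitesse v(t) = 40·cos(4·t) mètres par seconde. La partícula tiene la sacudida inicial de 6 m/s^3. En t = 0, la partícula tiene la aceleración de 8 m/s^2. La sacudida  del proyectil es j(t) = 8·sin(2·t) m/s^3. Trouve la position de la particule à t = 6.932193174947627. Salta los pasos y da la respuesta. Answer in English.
The answer is -11030.1427010566.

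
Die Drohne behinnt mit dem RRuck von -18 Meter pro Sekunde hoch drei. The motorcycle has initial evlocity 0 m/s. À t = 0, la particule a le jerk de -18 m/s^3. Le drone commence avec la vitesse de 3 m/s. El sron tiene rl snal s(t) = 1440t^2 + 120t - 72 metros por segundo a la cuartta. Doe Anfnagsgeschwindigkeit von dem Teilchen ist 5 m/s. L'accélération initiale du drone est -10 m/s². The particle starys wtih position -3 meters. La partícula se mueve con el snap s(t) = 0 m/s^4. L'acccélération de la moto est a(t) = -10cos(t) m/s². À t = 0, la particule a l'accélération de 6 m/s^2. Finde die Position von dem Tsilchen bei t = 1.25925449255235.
Wir müssen die Stammfunktion unserer Gleichung für den Snap s(t) = 0 4-mal finden. Durch Integration von dem Snap und Verwendung der Anfangsbedingung j(0) = -18, erhalten wir j(t) = -18. Mit ∫j(t)dt und Anwendung von a(0) = 6, finden wir a(t) = 6 - 18·t. Mit ∫a(t)dt und Anwendung von v(0) = 5, finden wir v(t) = -9·t^2 + 6·t + 5. Durch Integration von der Geschwindigkeit und Verwendung der Anfangsbedingung x(0) = -3, erhalten wir x(t) = -3·t^3 + 3·t^2 + 5·t - 3. Wir haben die Position x(t) = -3·t^3 + 3·t^2 + 5·t - 3. Durch Einsetzen von t = 1.25925449255235: x(1.25925449255235) = 2.06295590109904.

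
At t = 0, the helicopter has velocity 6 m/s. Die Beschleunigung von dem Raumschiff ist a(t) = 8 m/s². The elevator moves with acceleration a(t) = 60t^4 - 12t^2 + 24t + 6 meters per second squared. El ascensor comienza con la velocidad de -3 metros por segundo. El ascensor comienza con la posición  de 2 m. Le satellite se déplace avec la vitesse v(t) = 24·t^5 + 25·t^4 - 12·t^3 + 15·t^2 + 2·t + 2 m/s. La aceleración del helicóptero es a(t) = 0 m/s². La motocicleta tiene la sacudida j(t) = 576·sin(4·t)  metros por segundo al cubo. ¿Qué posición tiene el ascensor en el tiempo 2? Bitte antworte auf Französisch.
Nous devons trouver l'intégrale de notre équation de l'accélération a(t) = 60·t^4 - 12·t^2 + 24·t + 6 2 fois. L'intégrale de l'accélération est la vitesse. En utilisant v(0) = -3, nous obtenons v(t) = 12·t^5 - 4·t^3 + 12·t^2 + 6·t - 3. La primitive de la vitesse, avec x(0) = 2, donne la position: x(t) = 2·t^6 - t^4 + 4·t^3 + 3·t^2 - 3·t + 2. Nous avons la position x(t) = 2·t^6 - t^4 + 4·t^3 + 3·t^2 - 3·t + 2. En substituant t = 2: x(2) = 152.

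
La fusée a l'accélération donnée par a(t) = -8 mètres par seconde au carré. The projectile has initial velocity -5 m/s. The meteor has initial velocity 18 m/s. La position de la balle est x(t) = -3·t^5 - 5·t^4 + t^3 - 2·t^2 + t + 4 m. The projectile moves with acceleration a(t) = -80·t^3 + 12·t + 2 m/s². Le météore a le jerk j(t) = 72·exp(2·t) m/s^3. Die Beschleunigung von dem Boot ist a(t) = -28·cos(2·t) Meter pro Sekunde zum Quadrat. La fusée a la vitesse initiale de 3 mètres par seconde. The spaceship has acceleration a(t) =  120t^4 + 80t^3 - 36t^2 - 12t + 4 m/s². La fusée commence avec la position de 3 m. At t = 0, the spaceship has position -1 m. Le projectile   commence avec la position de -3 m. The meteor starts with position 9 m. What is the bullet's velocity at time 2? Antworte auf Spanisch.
Partiendo de la posición x(t) = -3·t^5 - 5·t^4 + t^3 - 2·t^2 + t + 4, tomamos 1 derivada. Derivando la posición, obtenemos la velocidad: v(t) = -15·t^4 - 20·t^3 + 3·t^2 - 4·t + 1. De la ecuación de la velocidad v(t) = -15·t^4 - 20·t^3 + 3·t^2 - 4·t + 1, sustituimos t = 2 para obtener v = -395.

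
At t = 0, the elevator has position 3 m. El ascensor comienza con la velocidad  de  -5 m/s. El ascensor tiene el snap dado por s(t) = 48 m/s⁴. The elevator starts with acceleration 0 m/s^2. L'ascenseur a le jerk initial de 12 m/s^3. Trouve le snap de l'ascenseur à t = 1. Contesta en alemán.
Mit s(t) = 48 und Einsetzen von t = 1, finden wir s = 48.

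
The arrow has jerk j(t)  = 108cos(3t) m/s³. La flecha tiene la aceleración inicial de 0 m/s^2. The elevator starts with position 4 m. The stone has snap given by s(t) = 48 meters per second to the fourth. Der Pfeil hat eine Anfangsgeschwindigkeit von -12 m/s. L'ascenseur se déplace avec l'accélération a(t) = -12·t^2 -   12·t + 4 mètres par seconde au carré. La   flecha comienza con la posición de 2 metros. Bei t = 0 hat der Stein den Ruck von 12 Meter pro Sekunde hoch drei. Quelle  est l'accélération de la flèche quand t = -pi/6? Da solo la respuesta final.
a(-pi/6) = -36.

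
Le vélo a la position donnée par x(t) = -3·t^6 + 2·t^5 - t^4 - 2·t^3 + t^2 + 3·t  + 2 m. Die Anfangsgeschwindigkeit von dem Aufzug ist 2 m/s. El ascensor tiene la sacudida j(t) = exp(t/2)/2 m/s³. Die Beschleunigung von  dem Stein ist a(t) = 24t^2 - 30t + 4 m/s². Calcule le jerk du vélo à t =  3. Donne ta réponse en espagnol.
Para resolver esto, necesitamos tomar 3 derivadas de nuestra ecuación de la posición x(t) = -3·t^6 + 2·t^5 - t^4 - 2·t^3 + t^2 + 3·t + 2. Tomando d/dt de x(t), encontramos v(t) = -18·t^5 + 10·t^4 - 4·t^3 - 6·t^2 + 2·t + 3. La derivada de la velocidad da la aceleración: a(t) = -90·t^4 + 40·t^3 - 12·t^2 - 12·t + 2. Derivando la aceleración, obtenemos la sacudida: j(t) = -360·t^3 + 120·t^2 - 24·t - 12. Tenemos la sacudida j(t) = -360·t^3 + 120·t^2 - 24·t - 12. Sustituyendo t = 3: j(3) = -8724.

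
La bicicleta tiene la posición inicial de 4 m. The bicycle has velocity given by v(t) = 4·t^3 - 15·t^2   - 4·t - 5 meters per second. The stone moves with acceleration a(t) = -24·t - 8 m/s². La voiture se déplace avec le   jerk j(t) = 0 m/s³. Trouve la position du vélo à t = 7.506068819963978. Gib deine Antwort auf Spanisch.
Debemos encontrar la integral de nuestra ecuación de la velocidad v(t) = 4·t^3 - 15·t^2 - 4·t - 5 1 vez. Tomando ∫v(t)dt y aplicando x(0) = 4, encontramos x(t) = t^4 - 5·t^3 - 2·t^2 - 5·t + 4. Usando x(t) = t^4 - 5·t^3 - 2·t^2 - 5·t + 4 y sustituyendo t = 7.506068819963978, encontramos x = 913.603876953571.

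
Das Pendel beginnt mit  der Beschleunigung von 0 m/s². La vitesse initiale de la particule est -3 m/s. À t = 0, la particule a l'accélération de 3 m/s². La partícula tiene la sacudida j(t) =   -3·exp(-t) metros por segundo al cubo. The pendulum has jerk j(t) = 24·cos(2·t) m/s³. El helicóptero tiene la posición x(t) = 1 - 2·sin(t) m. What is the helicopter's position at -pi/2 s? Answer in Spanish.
Tenemos la posición x(t) = 1 - 2·sin(t). Sustituyendo t = -pi/2: x(-pi/2) = 3.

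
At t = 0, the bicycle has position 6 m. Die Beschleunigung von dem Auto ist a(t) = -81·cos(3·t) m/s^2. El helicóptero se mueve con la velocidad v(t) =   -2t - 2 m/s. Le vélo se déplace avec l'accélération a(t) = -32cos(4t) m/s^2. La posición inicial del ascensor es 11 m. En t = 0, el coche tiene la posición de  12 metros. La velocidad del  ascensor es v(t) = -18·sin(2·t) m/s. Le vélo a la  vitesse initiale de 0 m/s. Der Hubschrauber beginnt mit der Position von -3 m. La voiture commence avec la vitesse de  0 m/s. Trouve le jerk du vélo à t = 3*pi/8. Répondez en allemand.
Wir müssen unsere Gleichung für die Beschleunigung a(t) = -32·cos(4·t) 1-mal ableiten. Durch Ableiten von der Beschleunigung erhalten wir den Ruck: j(t) = 128·sin(4·t). Mit j(t) = 128·sin(4·t) und Einsetzen von t = 3*pi/8, finden wir j = -128.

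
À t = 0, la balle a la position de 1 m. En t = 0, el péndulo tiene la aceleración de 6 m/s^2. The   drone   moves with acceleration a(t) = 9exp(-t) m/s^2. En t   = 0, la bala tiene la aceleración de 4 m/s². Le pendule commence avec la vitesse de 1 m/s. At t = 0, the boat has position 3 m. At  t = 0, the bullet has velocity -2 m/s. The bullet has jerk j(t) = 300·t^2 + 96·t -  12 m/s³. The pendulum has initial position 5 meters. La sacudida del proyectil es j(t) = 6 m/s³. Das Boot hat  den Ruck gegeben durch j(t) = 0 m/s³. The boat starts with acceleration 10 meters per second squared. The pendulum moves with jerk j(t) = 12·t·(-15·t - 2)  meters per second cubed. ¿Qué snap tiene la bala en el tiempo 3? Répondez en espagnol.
Debemos derivar nuestra ecuación de la sacudida j(t) = 300·t^2 + 96·t - 12 1 vez. La derivada de la sacudida da el snap: s(t) = 600·t + 96. Tenemos el snap s(t) = 600·t + 96. Sustituyendo t = 3: s(3) = 1896.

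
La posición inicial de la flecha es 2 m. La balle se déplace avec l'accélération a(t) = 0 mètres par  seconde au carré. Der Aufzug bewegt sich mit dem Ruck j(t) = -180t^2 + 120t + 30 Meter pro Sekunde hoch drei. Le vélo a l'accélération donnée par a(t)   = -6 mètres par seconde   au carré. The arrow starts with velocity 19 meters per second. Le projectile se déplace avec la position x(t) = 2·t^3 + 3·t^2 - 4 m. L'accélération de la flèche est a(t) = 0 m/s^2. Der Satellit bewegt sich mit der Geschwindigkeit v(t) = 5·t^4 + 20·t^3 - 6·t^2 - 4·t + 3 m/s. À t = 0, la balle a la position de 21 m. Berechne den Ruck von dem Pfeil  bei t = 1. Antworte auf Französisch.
Pour résoudre ceci, nous devons prendre 1 dérivée de notre équation de l'accélération a(t) = 0. La dérivée de l'accélération donne le jerk: j(t) = 0. De l'équation du jerk j(t) = 0, nous substituons t = 1 pour obtenir j = 0.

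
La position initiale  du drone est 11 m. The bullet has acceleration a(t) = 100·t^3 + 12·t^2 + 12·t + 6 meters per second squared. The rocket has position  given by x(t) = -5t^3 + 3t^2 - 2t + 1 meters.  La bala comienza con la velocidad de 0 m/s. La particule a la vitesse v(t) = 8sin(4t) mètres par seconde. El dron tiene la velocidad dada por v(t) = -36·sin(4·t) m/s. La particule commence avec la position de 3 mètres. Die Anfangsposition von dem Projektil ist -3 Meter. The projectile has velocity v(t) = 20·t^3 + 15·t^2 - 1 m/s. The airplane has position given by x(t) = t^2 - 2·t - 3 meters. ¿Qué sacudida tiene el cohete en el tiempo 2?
Debemos derivar nuestra ecuación de la posición x(t) = -5·t^3 + 3·t^2 - 2·t + 1 3 veces. Derivando la posición, obtenemos la velocidad: v(t) = -15·t^2 + 6·t - 2. La derivada de la velocidad da la aceleración: a(t) = 6 - 30·t. Derivando la aceleración, obtenemos la sacudida: j(t) = -30. De la ecuación de la sacudida j(t) = -30, sustituimos t = 2 para obtener j = -30.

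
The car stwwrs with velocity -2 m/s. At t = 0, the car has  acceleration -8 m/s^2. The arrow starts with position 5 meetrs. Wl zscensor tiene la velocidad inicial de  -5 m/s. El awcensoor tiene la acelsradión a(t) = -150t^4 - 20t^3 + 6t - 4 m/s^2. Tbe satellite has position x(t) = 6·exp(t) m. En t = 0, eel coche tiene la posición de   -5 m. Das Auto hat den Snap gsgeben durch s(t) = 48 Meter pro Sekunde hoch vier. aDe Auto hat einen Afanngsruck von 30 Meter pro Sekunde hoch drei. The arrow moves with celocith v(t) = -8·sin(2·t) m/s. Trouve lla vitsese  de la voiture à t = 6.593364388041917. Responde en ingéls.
We need to integrate our snap equation s(t) = 48 3 times. Taking ∫s(t)dt and applying j(0) = 30, we find j(t) = 48·t + 30. Integrating jerk and using the initial condition a(0) = -8, we get a(t) = 24·t^2 + 30·t - 8. The antiderivative of acceleration, with v(0) = -2, gives velocity: v(t) = 8·t^3 + 15·t^2 - 8·t - 2. Using v(t) = 8·t^3 + 15·t^2 - 8·t - 2 and substituting t = 6.593364388041917, we find v = 2890.37773226051.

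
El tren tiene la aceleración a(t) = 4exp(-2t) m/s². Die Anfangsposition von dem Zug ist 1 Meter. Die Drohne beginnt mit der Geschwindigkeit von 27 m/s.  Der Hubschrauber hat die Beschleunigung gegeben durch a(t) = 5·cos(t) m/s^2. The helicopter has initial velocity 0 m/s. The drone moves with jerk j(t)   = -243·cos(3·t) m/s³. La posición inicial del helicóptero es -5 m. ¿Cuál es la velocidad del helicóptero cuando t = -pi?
Debemos encontrar la integral de nuestra ecuación de la aceleración a(t) = 5·cos(t) 1 vez. Tomando ∫a(t)dt y aplicando v(0) = 0, encontramos v(t) = 5·sin(t). Tenemos la velocidad v(t) = 5·sin(t). Sustituyendo t = -pi: v(-pi) = 0.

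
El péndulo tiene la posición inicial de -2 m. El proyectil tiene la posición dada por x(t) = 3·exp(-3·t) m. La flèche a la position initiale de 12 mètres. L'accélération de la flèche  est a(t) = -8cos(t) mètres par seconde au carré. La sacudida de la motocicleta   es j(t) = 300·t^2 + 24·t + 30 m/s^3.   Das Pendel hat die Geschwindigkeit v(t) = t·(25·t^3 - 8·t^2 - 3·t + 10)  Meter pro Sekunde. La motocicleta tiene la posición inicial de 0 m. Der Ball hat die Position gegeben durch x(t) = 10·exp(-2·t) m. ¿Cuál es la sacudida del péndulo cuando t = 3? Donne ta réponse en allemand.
Um dies zu lösen, müssen wir 2 Ableitungen unserer Gleichung für die Geschwindigkeit v(t) = t·(25·t^3 - 8·t^2 - 3·t + 10) nehmen. Die Ableitung von der Geschwindigkeit ergibt die Beschleunigung: a(t) = 25·t^3 - 8·t^2 + t·(75·t^2 - 16·t - 3) - 3·t + 10. Die Ableitung von der Beschleunigung ergibt den Ruck: j(t) = 150·t^2 + t·(150·t - 16) - 32·t - 6. Wir haben den Ruck j(t) = 150·t^2 + t·(150·t - 16) - 32·t - 6. Durch Einsetzen von t = 3: j(3) = 2550.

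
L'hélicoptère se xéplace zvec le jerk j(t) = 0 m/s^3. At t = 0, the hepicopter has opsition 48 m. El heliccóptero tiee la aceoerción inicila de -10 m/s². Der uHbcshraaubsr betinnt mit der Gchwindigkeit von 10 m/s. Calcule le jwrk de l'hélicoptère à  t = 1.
En utilisant j(t) = 0 et en substituant t = 1, nous trouvons j = 0.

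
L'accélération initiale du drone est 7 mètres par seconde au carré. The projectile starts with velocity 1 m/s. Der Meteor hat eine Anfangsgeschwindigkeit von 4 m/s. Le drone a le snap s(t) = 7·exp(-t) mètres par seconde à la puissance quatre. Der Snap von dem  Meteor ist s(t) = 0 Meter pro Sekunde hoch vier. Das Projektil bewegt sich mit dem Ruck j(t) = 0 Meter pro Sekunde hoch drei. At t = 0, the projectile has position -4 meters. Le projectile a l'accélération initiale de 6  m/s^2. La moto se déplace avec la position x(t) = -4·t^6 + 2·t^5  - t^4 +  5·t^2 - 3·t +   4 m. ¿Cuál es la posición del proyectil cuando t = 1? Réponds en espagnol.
Necesitamos integrar nuestra ecuación de la sacudida j(t) = 0 3 veces. Integrando la sacudida y usando la condición inicial a(0) = 6, obtenemos a(t) = 6. Tomando ∫a(t)dt y aplicando v(0) = 1, encontramos v(t) = 6·t + 1. Tomando ∫v(t)dt y aplicando x(0) = -4, encontramos x(t) = 3·t^2 + t - 4. Tenemos la posición x(t) = 3·t^2 + t - 4. Sustituyendo t = 1: x(1) = 0.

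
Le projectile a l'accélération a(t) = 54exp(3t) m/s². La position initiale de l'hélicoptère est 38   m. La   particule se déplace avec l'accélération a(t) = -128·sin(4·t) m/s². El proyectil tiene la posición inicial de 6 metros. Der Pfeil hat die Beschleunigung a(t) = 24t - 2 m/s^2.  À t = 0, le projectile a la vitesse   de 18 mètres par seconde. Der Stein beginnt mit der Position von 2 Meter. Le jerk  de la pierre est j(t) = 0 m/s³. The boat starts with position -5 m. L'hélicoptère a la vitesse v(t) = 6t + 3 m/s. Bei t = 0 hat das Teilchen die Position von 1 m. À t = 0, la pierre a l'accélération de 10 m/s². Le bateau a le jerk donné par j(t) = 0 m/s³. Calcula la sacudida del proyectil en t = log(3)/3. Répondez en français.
Pour résoudre ceci, nous devons prendre 1 dérivée de notre équation de l'accélération a(t) = 54·exp(3·t). La dérivée de l'accélération donne le jerk: j(t) = 162·exp(3·t). De l'équation du jerk j(t) = 162·exp(3·t), nous substituons t = log(3)/3 pour obtenir j = 486.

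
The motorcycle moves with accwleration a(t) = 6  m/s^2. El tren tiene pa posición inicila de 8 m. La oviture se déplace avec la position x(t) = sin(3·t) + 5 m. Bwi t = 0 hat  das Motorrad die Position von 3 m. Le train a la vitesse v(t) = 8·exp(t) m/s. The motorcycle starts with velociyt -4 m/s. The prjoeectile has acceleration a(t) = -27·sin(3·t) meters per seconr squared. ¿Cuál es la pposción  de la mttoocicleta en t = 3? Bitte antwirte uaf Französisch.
Nous devons intégrer notre équation de l'accélération a(t) = 6 2 fois. La primitive de l'accélération, avec v(0) = -4, donne la vitesse: v(t) = 6·t - 4. La primitive de la vitesse est la position. En utilisant x(0) = 3, nous obtenons x(t) = 3·t^2 - 4·t + 3. De l'équation de la position x(t) = 3·t^2 - 4·t + 3, nous substituons t = 3 pour obtenir x = 18.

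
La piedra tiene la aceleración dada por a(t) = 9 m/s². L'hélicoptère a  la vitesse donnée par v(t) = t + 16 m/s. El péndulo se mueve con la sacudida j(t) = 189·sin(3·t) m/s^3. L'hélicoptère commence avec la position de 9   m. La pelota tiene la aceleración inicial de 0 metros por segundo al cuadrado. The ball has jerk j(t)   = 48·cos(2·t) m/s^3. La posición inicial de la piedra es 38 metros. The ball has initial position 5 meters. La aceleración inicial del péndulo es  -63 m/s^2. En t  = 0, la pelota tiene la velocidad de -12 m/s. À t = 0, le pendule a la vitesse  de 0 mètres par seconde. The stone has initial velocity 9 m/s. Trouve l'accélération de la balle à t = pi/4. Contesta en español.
Partiendo de la sacudida j(t) = 48·cos(2·t), tomamos 1 antiderivada. La antiderivada de la sacudida es la aceleración. Usando a(0) = 0, obtenemos a(t) = 24·sin(2·t). Tenemos la aceleración a(t) = 24·sin(2·t). Sustituyendo t = pi/4: a(pi/4) = 24.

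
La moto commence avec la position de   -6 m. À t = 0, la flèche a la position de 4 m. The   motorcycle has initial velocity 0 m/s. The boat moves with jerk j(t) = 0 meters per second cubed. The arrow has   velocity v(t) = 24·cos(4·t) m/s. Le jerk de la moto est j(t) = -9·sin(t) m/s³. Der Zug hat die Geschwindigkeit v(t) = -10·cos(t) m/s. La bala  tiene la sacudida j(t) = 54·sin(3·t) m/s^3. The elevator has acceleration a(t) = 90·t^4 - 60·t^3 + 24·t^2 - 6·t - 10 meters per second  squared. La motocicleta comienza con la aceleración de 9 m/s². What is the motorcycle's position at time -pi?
Starting from jerk j(t) = -9·sin(t), we take 3 antiderivatives. The antiderivative of jerk, with a(0) = 9, gives acceleration: a(t) = 9·cos(t). Finding the integral of a(t) and using v(0) = 0: v(t) = 9·sin(t). The integral of velocity, with x(0) = -6, gives position: x(t) = 3 - 9·cos(t). Using x(t) = 3 - 9·cos(t) and substituting t = -pi, we find x = 12.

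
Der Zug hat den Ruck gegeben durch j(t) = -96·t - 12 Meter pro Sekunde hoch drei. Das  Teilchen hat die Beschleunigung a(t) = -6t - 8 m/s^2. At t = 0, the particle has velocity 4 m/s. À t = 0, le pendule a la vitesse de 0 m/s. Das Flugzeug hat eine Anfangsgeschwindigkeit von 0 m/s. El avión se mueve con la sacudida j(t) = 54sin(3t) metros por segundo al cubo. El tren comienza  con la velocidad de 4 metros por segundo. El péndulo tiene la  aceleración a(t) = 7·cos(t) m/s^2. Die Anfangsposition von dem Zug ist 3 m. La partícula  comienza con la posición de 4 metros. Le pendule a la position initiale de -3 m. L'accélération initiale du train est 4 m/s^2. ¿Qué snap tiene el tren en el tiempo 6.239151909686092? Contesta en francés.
Pour résoudre ceci, nous devons prendre 1 dérivée de notre équation du jerk j(t) = -96·t - 12. En dérivant le jerk, nous obtenons le snap: s(t) = -96. Nous avons le snap s(t) = -96. En substituant t = 6.239151909686092: s(6.239151909686092) = -96.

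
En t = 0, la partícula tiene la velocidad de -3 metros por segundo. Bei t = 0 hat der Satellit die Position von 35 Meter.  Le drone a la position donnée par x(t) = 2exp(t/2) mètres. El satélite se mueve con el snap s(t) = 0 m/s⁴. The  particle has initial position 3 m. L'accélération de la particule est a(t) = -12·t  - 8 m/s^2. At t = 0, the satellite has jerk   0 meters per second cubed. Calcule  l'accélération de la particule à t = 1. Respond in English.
From the given acceleration equation a(t) = -12·t - 8, we substitute t = 1 to get a = -20.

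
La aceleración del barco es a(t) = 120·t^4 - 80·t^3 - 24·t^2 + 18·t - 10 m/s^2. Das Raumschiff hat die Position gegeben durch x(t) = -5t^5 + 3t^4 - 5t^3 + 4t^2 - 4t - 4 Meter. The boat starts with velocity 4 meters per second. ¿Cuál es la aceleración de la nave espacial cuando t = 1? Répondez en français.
Nous devons dériver notre équation de la position x(t) = -5·t^5 + 3·t^4 - 5·t^3 + 4·t^2 - 4·t - 4 2 fois. En dérivant la position, nous obtenons la vitesse: v(t) = -25·t^4 + 12·t^3 - 15·t^2 + 8·t - 4. En dérivant la vitesse, nous obtenons l'accélération: a(t) = -100·t^3 + 36·t^2 - 30·t + 8. Nous avons l'accélération a(t) = -100·t^3 + 36·t^2 - 30·t + 8. En substituant t = 1: a(1) = -86.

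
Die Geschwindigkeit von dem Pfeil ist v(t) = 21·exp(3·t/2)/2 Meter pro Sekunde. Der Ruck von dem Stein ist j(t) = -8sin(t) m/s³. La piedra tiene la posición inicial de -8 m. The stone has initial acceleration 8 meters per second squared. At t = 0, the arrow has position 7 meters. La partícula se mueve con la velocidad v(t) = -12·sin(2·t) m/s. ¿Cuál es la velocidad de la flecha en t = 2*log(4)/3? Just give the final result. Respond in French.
À t = 2*log(4)/3, v = 42.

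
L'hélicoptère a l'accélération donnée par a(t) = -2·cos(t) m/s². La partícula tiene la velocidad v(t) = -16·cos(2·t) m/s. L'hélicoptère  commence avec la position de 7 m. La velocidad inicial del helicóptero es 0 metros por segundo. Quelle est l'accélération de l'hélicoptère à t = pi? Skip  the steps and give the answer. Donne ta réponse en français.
La réponse est 2.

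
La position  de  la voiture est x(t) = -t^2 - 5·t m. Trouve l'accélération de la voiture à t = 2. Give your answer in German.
Ausgehend von der Position x(t) = -t^2 - 5·t, nehmen wir 2 Ableitungen. Mit d/dt von x(t) finden wir v(t) = -2·t - 5. Mit d/dt von v(t) finden wir a(t) = -2. Aus der Gleichung für die Beschleunigung a(t) = -2, setzen wir t = 2 ein und erhalten a = -2.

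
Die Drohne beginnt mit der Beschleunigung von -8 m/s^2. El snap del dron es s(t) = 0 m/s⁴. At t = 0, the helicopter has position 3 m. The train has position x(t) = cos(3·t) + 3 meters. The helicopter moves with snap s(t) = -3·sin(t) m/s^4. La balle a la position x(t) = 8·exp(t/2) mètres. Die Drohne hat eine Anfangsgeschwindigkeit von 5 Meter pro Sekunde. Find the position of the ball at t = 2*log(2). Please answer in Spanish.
De la ecuación de la posición x(t) = 8·exp(t/2), sustituimos t = 2*log(2) para obtener x = 16.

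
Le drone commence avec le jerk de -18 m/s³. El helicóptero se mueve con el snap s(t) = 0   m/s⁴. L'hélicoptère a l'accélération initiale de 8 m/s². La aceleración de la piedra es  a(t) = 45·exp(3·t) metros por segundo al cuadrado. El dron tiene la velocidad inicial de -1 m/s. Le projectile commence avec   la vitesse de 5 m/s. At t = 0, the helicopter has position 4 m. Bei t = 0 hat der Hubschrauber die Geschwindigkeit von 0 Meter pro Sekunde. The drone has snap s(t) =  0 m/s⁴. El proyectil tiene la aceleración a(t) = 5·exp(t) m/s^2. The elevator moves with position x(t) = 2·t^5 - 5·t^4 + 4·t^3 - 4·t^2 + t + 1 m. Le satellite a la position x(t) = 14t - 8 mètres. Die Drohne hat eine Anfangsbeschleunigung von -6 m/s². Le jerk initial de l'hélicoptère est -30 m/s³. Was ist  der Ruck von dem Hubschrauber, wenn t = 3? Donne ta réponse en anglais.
To solve this, we need to take 1 integral of our snap equation s(t) = 0. The antiderivative of snap, with j(0) = -30, gives jerk: j(t) = -30. From the given jerk equation j(t) = -30, we substitute t = 3 to get j = -30.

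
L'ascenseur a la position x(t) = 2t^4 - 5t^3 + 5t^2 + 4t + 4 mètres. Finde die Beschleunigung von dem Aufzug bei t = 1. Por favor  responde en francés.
En partant de la position x(t) = 2·t^4 - 5·t^3 + 5·t^2 + 4·t + 4, nous prenons 2 dérivées. En dérivant la position, nous obtenons la vitesse: v(t) = 8·t^3 - 15·t^2 + 10·t + 4. En prenant d/dt de v(t), nous trouvons a(t) = 24·t^2 - 30·t + 10. En utilisant a(t) = 24·t^2 - 30·t + 10 et en substituant t = 1, nous trouvons a = 4.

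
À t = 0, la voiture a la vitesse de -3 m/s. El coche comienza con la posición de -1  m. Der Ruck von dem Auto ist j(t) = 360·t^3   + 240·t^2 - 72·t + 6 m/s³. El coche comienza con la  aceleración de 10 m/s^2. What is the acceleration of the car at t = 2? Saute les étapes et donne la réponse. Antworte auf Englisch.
a(2) = 1958.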